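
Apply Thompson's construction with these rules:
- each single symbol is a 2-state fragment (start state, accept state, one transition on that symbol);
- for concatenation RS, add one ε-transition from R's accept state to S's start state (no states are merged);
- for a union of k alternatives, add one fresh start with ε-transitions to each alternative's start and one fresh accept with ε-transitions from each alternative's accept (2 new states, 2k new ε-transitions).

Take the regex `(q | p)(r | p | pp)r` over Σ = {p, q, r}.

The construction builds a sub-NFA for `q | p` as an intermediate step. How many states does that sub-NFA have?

6

Fragment for `q | p`:
Each of the 2 symbol leaves contributes a 2-state fragment.
  q | p : 6 states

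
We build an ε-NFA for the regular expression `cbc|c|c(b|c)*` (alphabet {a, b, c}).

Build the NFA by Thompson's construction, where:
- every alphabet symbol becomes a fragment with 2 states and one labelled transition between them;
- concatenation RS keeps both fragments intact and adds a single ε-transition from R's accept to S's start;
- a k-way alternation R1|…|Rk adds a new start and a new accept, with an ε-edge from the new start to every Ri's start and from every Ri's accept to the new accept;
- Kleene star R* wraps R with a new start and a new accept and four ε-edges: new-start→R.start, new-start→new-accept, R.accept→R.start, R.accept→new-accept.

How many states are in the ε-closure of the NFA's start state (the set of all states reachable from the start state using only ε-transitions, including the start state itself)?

4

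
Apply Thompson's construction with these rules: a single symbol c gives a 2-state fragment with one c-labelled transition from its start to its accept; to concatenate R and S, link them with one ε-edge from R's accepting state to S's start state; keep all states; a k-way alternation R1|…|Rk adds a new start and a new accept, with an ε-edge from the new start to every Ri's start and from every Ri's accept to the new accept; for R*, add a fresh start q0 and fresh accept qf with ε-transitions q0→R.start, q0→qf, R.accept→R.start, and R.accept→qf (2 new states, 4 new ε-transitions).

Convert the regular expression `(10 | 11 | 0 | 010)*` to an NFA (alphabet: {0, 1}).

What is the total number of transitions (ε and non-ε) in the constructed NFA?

Building bottom-up:
Each of the 8 symbol leaves contributes 1 transition (1 symbol, 0 ε).
  10 : 3 transitions (2 symbol, 1 ε)
  11 : 3 transitions (2 symbol, 1 ε)
  010 : 5 transitions (3 symbol, 2 ε)
  10 | 11 | 0 | 010 : 20 transitions (8 symbol, 12 ε)
  (10 | 11 | 0 | 010)* : 24 transitions (8 symbol, 16 ε)

24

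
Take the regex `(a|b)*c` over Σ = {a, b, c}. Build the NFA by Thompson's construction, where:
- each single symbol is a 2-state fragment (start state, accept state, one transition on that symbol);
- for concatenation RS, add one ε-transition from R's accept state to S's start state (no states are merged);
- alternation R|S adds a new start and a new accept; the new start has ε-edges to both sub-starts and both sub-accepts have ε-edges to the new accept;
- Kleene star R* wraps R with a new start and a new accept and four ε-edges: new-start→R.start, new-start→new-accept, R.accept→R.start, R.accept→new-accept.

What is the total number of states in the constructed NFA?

10

Bottom-up over the parse tree:
Each of the 3 symbol leaves contributes a 2-state fragment.
  a|b = 6 states
  (a|b)* = 8 states
  (a|b)*c = 10 states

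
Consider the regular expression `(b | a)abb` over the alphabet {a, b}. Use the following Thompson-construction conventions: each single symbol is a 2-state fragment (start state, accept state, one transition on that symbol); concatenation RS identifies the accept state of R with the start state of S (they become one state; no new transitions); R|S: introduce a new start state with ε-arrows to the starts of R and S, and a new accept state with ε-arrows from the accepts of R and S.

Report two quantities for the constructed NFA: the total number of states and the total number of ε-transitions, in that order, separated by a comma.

By structural recursion:
Each of the 5 symbol leaves contributes 2 states and 0 ε-transitions.
  b | a = 6 states, 4 ε-transitions
  (b | a)abb = 9 states, 4 ε-transitions

9, 4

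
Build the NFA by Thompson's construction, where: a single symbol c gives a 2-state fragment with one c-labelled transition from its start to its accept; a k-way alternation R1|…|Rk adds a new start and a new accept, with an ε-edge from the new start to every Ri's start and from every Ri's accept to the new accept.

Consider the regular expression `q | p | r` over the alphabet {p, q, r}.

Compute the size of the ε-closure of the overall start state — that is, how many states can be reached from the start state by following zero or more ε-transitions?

4

Work bottom-up. For each fragment F, track |ε-closure(F.start)| and whether F's accept lies in that closure (i.e. whether F accepts ε). A single-symbol fragment has closure size 1 and does not accept ε.
  q | p | r — new start ε-reaches every alternative's start; none of them accept ε, so the new accept is not reached: |closure| = 1 + 1 + 1 + 1 = 4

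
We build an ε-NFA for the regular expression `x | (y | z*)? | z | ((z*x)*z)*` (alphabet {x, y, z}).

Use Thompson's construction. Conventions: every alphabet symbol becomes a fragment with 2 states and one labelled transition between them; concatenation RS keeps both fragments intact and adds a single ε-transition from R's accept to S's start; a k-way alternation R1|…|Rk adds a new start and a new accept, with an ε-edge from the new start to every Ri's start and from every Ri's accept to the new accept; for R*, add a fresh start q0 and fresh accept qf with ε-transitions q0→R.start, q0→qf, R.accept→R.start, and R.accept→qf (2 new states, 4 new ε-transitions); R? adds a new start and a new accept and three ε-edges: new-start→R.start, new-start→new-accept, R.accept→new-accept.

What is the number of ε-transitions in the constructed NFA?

By structural recursion:
Each of the 7 symbol leaves contributes 0 ε-transitions.
  z* → 4 ε-transitions
  y | z* → 8 ε-transitions
  (y | z*)? → 11 ε-transitions
  z* → 4 ε-transitions
  z*x → 5 ε-transitions
  (z*x)* → 9 ε-transitions
  (z*x)*z → 10 ε-transitions
  ((z*x)*z)* → 14 ε-transitions
  x | (y | z*)? | z | ((z*x)*z)* → 33 ε-transitions

33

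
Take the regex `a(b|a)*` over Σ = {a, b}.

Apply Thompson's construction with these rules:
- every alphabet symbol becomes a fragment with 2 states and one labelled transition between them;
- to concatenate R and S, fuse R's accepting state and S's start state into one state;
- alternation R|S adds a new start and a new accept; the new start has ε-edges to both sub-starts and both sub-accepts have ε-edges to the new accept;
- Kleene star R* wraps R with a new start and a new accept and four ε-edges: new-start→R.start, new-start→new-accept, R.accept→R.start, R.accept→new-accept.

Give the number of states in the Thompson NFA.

Recursing over subexpressions:
Each of the 3 symbol leaves contributes a 2-state fragment.
  b|a = 6 states
  (b|a)* = 8 states
  a(b|a)* = 9 states

9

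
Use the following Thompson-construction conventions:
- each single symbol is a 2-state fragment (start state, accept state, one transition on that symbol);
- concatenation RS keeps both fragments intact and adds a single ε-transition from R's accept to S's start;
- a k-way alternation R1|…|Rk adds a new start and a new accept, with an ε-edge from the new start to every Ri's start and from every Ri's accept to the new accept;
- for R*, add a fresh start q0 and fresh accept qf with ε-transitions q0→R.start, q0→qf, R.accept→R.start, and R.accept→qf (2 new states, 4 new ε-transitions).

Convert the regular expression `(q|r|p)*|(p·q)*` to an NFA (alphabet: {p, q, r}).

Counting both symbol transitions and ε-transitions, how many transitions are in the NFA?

Bottom-up over the parse tree:
Each of the 5 symbol leaves contributes 1 transition (1 symbol, 0 ε).
  q|r|p = 9 transitions (3 symbol, 6 ε)
  (q|r|p)* = 13 transitions (3 symbol, 10 ε)
  p·q = 3 transitions (2 symbol, 1 ε)
  (p·q)* = 7 transitions (2 symbol, 5 ε)
  (q|r|p)*|(p·q)* = 24 transitions (5 symbol, 19 ε)

24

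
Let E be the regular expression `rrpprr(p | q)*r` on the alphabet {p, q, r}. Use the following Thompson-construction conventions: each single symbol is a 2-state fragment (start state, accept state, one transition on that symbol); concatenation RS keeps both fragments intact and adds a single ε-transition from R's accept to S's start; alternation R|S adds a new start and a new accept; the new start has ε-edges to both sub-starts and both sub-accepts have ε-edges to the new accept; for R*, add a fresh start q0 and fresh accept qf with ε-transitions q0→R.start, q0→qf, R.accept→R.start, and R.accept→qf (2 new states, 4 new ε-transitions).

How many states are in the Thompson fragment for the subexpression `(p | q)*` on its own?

Fragment for `(p | q)*`:
Each of the 2 symbol leaves contributes a 2-state fragment.
  p | q — 6 states
  (p | q)* — 8 states

8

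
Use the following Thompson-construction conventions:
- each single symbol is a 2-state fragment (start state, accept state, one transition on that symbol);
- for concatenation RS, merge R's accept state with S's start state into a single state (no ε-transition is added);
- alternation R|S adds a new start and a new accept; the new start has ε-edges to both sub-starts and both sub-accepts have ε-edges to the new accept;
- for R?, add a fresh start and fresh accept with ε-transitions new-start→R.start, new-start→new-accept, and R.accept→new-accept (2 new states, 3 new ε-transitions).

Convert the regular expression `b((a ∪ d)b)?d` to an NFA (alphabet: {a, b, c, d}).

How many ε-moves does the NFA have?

Per subexpression:
Each of the 5 symbol leaves contributes 0 ε-transitions.
  a ∪ d = 4 ε-transitions
  (a ∪ d)b = 4 ε-transitions
  ((a ∪ d)b)? = 7 ε-transitions
  b((a ∪ d)b)?d = 7 ε-transitions

7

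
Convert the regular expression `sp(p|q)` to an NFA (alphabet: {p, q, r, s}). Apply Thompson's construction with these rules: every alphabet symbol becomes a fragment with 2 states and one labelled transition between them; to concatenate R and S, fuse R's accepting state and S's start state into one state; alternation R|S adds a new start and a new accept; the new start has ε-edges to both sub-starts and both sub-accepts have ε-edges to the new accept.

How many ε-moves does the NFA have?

4

Bottom-up over the parse tree:
Each of the 4 symbol leaves contributes 0 ε-transitions.
  p|q — 4 ε-transitions
  sp(p|q) — 4 ε-transitions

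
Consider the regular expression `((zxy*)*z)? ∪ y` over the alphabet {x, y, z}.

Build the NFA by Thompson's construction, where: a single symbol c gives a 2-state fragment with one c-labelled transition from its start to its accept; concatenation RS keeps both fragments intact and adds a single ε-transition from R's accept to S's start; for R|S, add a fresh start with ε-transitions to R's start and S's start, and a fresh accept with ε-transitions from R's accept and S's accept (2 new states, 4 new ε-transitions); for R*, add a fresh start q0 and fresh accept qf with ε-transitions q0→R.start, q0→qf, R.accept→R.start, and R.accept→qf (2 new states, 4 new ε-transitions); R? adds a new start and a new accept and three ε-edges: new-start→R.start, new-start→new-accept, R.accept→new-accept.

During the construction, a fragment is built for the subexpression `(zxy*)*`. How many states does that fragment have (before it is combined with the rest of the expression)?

10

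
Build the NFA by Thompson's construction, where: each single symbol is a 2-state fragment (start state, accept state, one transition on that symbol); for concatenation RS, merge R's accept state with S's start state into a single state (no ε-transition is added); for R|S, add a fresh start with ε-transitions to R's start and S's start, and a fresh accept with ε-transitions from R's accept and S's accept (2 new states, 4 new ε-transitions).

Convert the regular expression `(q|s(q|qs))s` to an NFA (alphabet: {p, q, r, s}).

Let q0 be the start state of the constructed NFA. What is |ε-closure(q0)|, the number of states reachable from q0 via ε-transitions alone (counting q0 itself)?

3

Work bottom-up. For each fragment F, track |ε-closure(F.start)| and whether F's accept lies in that closure (i.e. whether F accepts ε). A single-symbol fragment has closure size 1 and does not accept ε.
  qs → same as the first factor's closure: C = 1
  q|qs → new start ε-reaches every alternative's start; none of them accept ε, so the new accept is not reached: C = 1 + 1 + 1 = 3
  s(q|qs) → C equals the left operand's closure size = 1 (its accept is not ε-reachable, so the closure stops there)
  q|s(q|qs) → C = 1 + 1 + 1 = 3 (the new accept is not ε-reachable since no branch accepts ε)
  (q|s(q|qs))s → same as the first factor's closure: C = 3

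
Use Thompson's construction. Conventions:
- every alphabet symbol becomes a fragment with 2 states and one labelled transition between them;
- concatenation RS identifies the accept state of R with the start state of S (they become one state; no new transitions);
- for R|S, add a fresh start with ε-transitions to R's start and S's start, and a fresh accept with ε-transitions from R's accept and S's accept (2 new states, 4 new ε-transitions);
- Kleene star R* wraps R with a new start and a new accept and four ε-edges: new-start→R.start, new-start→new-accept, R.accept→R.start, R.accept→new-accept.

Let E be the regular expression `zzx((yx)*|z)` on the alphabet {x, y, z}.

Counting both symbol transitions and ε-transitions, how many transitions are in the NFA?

Building bottom-up:
Each of the 6 symbol leaves contributes 1 transition (1 symbol, 0 ε).
  yx → 2 transitions (2 symbol, 0 ε)
  (yx)* → 6 transitions (2 symbol, 4 ε)
  (yx)*|z → 11 transitions (3 symbol, 8 ε)
  zzx((yx)*|z) → 14 transitions (6 symbol, 8 ε)

14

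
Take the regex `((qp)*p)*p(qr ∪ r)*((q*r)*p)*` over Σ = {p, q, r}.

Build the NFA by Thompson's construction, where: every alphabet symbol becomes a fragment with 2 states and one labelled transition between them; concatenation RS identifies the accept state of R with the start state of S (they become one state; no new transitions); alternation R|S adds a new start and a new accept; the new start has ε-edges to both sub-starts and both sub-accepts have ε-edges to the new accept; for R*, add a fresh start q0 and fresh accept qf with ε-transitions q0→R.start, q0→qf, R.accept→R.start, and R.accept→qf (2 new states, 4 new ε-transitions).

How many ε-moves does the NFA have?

28

By structural recursion:
Each of the 10 symbol leaves contributes 0 ε-transitions.
  qp : 0 ε-transitions
  (qp)* : 4 ε-transitions
  (qp)*p : 4 ε-transitions
  ((qp)*p)* : 8 ε-transitions
  qr : 0 ε-transitions
  qr ∪ r : 4 ε-transitions
  (qr ∪ r)* : 8 ε-transitions
  q* : 4 ε-transitions
  q*r : 4 ε-transitions
  (q*r)* : 8 ε-transitions
  (q*r)*p : 8 ε-transitions
  ((q*r)*p)* : 12 ε-transitions
  ((qp)*p)*p(qr ∪ r)*((q*r)*p)* : 28 ε-transitions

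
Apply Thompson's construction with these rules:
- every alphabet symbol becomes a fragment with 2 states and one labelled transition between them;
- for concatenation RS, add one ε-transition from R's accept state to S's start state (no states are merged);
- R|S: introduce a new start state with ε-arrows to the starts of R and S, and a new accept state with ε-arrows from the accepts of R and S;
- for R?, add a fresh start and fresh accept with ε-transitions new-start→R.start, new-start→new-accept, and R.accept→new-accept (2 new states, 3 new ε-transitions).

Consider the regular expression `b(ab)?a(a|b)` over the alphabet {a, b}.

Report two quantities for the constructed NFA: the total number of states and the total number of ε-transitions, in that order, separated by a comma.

By structural recursion:
Each of the 6 symbol leaves contributes 2 states and 0 ε-transitions.
  ab : 4 states, 1 ε-transition
  (ab)? : 6 states, 4 ε-transitions
  a|b : 6 states, 4 ε-transitions
  b(ab)?a(a|b) : 16 states, 11 ε-transitions

16, 11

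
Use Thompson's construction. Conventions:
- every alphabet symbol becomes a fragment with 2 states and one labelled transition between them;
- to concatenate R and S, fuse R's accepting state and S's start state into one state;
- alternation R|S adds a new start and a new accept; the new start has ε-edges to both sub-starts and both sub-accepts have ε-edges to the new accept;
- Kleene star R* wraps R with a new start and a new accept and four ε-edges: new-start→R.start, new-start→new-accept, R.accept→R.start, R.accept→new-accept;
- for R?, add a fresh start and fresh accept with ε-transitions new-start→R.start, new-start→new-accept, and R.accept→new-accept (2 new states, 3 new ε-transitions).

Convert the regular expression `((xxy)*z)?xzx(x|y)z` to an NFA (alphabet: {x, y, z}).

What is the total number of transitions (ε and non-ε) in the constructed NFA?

Recursing over subexpressions:
Each of the 10 symbol leaves contributes 1 transition (1 symbol, 0 ε).
  xxy = 3 transitions (3 symbol, 0 ε)
  (xxy)* = 7 transitions (3 symbol, 4 ε)
  (xxy)*z = 8 transitions (4 symbol, 4 ε)
  ((xxy)*z)? = 11 transitions (4 symbol, 7 ε)
  x|y = 6 transitions (2 symbol, 4 ε)
  ((xxy)*z)?xzx(x|y)z = 21 transitions (10 symbol, 11 ε)

21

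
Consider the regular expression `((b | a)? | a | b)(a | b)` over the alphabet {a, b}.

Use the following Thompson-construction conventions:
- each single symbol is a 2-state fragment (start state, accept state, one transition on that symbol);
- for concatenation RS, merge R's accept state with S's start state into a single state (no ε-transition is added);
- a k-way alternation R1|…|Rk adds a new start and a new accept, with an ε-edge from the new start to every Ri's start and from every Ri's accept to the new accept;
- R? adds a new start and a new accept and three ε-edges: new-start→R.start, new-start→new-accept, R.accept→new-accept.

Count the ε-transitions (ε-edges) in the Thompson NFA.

17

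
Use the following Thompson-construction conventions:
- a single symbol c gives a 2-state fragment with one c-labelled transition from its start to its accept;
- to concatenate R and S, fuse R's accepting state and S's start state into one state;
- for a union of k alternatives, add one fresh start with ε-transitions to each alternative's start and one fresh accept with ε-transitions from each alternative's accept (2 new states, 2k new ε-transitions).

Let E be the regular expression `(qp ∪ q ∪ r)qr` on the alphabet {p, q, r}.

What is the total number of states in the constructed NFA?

11

Recursing over subexpressions:
Each of the 6 symbol leaves contributes a 2-state fragment.
  qp — 3 states
  qp ∪ q ∪ r — 9 states
  (qp ∪ q ∪ r)qr — 11 states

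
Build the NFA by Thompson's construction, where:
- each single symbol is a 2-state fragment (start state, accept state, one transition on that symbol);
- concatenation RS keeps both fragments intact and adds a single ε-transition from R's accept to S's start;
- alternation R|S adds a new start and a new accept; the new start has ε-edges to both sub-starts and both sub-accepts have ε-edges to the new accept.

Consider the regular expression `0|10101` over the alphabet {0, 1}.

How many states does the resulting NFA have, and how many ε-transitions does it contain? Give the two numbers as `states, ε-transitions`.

14, 8

By structural recursion:
Each of the 6 symbol leaves contributes 2 states and 0 ε-transitions.
  10101 = 10 states, 4 ε-transitions
  0|10101 = 14 states, 8 ε-transitions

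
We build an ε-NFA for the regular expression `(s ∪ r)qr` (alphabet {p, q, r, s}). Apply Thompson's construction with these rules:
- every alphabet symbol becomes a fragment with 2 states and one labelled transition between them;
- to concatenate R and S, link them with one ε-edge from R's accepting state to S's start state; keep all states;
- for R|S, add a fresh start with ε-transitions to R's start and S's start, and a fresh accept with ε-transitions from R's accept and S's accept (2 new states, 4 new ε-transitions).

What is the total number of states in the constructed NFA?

10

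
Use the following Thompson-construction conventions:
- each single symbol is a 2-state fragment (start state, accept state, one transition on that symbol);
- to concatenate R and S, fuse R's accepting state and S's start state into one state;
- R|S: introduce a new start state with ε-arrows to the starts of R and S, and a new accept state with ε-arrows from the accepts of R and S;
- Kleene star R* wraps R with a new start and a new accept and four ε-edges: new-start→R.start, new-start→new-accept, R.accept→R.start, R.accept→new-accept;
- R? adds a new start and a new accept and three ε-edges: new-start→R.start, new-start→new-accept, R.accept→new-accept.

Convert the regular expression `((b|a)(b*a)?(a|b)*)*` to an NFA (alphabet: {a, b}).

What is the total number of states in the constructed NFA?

21

Bottom-up over the parse tree:
Each of the 6 symbol leaves contributes a 2-state fragment.
  b|a — 6 states
  b* — 4 states
  b*a — 5 states
  (b*a)? — 7 states
  a|b — 6 states
  (a|b)* — 8 states
  (b|a)(b*a)?(a|b)* — 19 states
  ((b|a)(b*a)?(a|b)*)* — 21 states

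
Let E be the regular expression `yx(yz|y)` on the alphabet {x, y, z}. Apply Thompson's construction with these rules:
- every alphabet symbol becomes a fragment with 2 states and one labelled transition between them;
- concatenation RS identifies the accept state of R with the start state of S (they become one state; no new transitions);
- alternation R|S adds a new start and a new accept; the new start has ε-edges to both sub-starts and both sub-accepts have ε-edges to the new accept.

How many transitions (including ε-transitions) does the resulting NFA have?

9

Building bottom-up:
Each of the 5 symbol leaves contributes 1 transition (1 symbol, 0 ε).
  yz — 2 transitions (2 symbol, 0 ε)
  yz|y — 7 transitions (3 symbol, 4 ε)
  yx(yz|y) — 9 transitions (5 symbol, 4 ε)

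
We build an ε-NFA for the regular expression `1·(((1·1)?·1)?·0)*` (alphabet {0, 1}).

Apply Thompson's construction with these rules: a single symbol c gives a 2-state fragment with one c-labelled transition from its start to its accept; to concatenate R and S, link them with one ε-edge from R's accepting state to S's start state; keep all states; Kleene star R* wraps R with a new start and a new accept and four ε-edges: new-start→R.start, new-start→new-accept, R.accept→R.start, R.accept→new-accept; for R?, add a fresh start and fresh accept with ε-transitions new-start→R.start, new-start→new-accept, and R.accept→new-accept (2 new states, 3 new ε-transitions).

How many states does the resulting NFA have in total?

By structural recursion:
Each of the 5 symbol leaves contributes a 2-state fragment.
  1·1 : 4 states
  (1·1)? : 6 states
  (1·1)?·1 : 8 states
  ((1·1)?·1)? : 10 states
  ((1·1)?·1)?·0 : 12 states
  (((1·1)?·1)?·0)* : 14 states
  1·(((1·1)?·1)?·0)* : 16 states

16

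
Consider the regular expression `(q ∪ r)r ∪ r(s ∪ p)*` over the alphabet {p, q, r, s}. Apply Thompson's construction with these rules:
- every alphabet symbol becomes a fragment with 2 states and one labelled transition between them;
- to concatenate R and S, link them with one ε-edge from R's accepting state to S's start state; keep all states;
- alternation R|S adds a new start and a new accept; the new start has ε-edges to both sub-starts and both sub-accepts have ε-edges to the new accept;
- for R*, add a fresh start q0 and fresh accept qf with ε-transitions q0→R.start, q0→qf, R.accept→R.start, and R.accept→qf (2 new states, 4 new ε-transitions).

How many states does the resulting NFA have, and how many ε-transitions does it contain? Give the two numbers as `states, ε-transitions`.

20, 18

Building bottom-up:
Each of the 6 symbol leaves contributes 2 states and 0 ε-transitions.
  q ∪ r — 6 states, 4 ε-transitions
  (q ∪ r)r — 8 states, 5 ε-transitions
  s ∪ p — 6 states, 4 ε-transitions
  (s ∪ p)* — 8 states, 8 ε-transitions
  r(s ∪ p)* — 10 states, 9 ε-transitions
  (q ∪ r)r ∪ r(s ∪ p)* — 20 states, 18 ε-transitions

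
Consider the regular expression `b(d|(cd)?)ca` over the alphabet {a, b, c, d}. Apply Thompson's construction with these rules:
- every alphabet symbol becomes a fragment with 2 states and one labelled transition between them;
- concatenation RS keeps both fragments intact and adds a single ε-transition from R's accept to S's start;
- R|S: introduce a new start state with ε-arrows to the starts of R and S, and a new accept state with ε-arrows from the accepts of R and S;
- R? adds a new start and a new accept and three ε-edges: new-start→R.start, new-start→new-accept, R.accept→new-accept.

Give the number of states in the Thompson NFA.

Building bottom-up:
Each of the 6 symbol leaves contributes a 2-state fragment.
  cd : 4 states
  (cd)? : 6 states
  d|(cd)? : 10 states
  b(d|(cd)?)ca : 16 states

16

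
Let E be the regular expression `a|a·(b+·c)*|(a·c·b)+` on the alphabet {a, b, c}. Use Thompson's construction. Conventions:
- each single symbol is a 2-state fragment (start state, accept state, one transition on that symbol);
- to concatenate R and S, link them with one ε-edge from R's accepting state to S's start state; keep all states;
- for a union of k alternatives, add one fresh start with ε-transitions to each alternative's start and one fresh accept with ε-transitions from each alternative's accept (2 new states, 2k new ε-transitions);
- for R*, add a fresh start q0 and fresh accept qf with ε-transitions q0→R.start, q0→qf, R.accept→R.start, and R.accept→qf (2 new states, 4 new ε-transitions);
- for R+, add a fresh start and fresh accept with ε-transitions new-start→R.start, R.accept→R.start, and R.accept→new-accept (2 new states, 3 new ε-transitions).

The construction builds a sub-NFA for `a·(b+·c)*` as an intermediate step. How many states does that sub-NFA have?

10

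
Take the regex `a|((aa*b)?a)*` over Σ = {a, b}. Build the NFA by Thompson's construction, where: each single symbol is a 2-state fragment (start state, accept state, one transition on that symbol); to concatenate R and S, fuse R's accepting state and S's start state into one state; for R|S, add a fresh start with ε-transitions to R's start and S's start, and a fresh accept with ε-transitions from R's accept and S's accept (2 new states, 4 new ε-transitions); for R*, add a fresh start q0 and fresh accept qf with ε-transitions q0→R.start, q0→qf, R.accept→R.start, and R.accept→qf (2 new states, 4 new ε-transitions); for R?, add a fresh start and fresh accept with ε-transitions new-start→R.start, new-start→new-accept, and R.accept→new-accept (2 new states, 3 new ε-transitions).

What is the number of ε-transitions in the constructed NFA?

Building bottom-up:
Each of the 5 symbol leaves contributes 0 ε-transitions.
  a* : 4 ε-transitions
  aa*b : 4 ε-transitions
  (aa*b)? : 7 ε-transitions
  (aa*b)?a : 7 ε-transitions
  ((aa*b)?a)* : 11 ε-transitions
  a|((aa*b)?a)* : 15 ε-transitions

15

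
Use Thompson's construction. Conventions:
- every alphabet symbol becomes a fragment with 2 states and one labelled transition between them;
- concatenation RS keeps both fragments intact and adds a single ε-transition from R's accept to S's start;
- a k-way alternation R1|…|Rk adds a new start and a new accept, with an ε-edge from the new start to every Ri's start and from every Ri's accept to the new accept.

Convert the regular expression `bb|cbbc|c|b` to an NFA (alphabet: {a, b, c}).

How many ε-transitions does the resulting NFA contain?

12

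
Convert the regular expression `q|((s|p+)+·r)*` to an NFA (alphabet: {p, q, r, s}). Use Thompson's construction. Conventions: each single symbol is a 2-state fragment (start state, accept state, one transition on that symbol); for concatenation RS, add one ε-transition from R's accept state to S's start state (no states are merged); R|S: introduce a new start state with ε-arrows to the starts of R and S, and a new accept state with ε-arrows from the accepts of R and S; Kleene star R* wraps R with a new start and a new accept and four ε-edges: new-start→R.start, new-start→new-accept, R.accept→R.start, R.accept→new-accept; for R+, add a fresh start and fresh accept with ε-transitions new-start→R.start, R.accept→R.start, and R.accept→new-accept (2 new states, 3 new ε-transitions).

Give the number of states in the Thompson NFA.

By structural recursion:
Each of the 4 symbol leaves contributes a 2-state fragment.
  p+ → 4 states
  s|p+ → 8 states
  (s|p+)+ → 10 states
  (s|p+)+·r → 12 states
  ((s|p+)+·r)* → 14 states
  q|((s|p+)+·r)* → 18 states

18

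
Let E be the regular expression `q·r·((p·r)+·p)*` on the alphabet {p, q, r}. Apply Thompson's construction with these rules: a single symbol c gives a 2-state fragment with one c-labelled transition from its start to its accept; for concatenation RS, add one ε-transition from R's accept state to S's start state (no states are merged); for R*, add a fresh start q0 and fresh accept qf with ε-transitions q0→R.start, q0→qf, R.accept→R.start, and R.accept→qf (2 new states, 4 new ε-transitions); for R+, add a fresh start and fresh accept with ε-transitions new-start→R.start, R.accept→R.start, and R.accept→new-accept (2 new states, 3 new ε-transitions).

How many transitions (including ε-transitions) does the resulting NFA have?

Bottom-up over the parse tree:
Each of the 5 symbol leaves contributes 1 transition (1 symbol, 0 ε).
  p·r — 3 transitions (2 symbol, 1 ε)
  (p·r)+ — 6 transitions (2 symbol, 4 ε)
  (p·r)+·p — 8 transitions (3 symbol, 5 ε)
  ((p·r)+·p)* — 12 transitions (3 symbol, 9 ε)
  q·r·((p·r)+·p)* — 16 transitions (5 symbol, 11 ε)

16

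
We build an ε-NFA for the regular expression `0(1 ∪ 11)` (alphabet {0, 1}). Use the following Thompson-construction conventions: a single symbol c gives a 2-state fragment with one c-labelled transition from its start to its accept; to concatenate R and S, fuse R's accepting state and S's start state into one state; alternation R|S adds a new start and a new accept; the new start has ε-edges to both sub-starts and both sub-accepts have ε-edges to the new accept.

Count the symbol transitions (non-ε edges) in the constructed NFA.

Per subexpression:
Each of the 4 symbol leaves contributes exactly 1 symbol transition.
  11 — 2 symbol transitions
  1 ∪ 11 — 3 symbol transitions
  0(1 ∪ 11) — 4 symbol transitions

4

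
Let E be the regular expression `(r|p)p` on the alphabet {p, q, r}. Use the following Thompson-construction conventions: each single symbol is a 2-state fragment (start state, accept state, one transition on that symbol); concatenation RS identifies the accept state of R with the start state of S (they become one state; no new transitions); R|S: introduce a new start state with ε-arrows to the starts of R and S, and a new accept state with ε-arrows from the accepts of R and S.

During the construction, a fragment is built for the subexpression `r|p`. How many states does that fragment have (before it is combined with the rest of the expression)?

6

Fragment for `r|p`:
Each of the 2 symbol leaves contributes a 2-state fragment.
  r|p — 6 states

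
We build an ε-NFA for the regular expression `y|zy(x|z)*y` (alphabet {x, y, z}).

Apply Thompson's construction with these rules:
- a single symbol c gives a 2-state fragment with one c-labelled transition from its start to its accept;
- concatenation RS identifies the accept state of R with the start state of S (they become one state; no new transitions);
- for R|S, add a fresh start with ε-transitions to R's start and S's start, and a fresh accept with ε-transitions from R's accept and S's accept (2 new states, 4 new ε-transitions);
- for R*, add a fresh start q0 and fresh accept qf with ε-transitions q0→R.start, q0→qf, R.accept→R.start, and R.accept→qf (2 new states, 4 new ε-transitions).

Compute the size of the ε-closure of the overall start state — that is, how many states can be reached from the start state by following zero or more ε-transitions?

3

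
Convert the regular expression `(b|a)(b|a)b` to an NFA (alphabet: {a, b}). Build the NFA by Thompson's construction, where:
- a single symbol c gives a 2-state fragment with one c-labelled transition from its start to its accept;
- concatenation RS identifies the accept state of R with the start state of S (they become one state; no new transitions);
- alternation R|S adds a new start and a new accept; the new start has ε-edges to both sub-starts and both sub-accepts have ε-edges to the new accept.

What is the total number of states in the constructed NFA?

12

Recursing over subexpressions:
Each of the 5 symbol leaves contributes a 2-state fragment.
  b|a = 6 states
  b|a = 6 states
  (b|a)(b|a)b = 12 states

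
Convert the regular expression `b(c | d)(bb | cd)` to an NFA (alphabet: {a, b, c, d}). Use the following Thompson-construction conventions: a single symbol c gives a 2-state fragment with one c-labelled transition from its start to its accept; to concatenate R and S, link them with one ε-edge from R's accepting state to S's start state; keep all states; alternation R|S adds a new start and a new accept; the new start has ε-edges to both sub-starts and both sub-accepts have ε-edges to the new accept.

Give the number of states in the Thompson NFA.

Bottom-up over the parse tree:
Each of the 7 symbol leaves contributes a 2-state fragment.
  c | d : 6 states
  bb : 4 states
  cd : 4 states
  bb | cd : 10 states
  b(c | d)(bb | cd) : 18 states

18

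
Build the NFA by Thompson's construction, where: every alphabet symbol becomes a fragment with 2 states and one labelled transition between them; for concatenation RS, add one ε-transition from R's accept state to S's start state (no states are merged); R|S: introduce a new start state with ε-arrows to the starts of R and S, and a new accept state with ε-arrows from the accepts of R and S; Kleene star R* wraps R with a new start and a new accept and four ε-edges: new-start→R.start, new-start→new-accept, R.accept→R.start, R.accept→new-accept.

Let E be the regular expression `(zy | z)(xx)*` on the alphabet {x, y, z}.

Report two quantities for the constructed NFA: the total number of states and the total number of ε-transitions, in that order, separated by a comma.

Per subexpression:
Each of the 5 symbol leaves contributes 2 states and 0 ε-transitions.
  zy — 4 states, 1 ε-transition
  zy | z — 8 states, 5 ε-transitions
  xx — 4 states, 1 ε-transition
  (xx)* — 6 states, 5 ε-transitions
  (zy | z)(xx)* — 14 states, 11 ε-transitions

14, 11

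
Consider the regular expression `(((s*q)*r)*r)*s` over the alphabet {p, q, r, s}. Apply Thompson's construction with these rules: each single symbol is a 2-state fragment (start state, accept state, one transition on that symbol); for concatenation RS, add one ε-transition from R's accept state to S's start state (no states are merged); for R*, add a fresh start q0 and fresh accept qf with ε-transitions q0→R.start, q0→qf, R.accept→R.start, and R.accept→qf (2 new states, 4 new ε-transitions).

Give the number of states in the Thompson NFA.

Building bottom-up:
Each of the 5 symbol leaves contributes a 2-state fragment.
  s* : 4 states
  s*q : 6 states
  (s*q)* : 8 states
  (s*q)*r : 10 states
  ((s*q)*r)* : 12 states
  ((s*q)*r)*r : 14 states
  (((s*q)*r)*r)* : 16 states
  (((s*q)*r)*r)*s : 18 states

18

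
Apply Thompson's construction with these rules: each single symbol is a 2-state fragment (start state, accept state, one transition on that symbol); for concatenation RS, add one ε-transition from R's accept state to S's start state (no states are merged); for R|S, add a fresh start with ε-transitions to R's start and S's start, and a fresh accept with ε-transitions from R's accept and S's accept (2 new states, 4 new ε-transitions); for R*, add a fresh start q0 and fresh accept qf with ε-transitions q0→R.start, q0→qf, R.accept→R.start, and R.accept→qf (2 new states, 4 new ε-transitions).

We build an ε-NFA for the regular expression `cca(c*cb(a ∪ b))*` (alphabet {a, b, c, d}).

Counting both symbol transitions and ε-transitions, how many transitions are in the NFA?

26

Per subexpression:
Each of the 8 symbol leaves contributes 1 transition (1 symbol, 0 ε).
  c* → 5 transitions (1 symbol, 4 ε)
  a ∪ b → 6 transitions (2 symbol, 4 ε)
  c*cb(a ∪ b) → 16 transitions (5 symbol, 11 ε)
  (c*cb(a ∪ b))* → 20 transitions (5 symbol, 15 ε)
  cca(c*cb(a ∪ b))* → 26 transitions (8 symbol, 18 ε)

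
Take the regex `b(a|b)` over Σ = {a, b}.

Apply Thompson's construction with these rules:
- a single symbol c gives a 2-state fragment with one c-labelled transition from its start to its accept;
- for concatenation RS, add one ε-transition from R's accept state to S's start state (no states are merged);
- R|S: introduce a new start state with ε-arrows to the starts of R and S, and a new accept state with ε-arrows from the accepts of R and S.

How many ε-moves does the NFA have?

By structural recursion:
Each of the 3 symbol leaves contributes 0 ε-transitions.
  a|b — 4 ε-transitions
  b(a|b) — 5 ε-transitions

5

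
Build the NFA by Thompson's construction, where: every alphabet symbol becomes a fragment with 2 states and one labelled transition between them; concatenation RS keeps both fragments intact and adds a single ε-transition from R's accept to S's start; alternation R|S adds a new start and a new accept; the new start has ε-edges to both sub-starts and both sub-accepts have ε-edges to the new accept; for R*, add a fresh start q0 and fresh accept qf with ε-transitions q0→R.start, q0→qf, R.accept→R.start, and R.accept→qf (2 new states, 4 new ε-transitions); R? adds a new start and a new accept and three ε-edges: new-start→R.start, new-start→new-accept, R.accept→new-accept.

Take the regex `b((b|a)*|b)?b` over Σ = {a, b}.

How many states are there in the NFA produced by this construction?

18

Per subexpression:
Each of the 5 symbol leaves contributes a 2-state fragment.
  b|a — 6 states
  (b|a)* — 8 states
  (b|a)*|b — 12 states
  ((b|a)*|b)? — 14 states
  b((b|a)*|b)?b — 18 states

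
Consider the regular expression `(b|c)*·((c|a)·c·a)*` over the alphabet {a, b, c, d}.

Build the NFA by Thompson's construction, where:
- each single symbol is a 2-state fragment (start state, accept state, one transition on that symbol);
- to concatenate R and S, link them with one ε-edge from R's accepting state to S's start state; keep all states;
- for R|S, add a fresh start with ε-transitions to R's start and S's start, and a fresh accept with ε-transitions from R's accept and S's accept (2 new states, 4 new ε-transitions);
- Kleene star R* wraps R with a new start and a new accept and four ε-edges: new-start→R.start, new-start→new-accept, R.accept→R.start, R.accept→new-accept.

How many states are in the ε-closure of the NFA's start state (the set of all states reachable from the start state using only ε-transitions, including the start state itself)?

10

Let C(F) = |ε-closure(F.start)| within fragment F, and note whether F accepts ε. Symbol fragments have C = 1 and do not accept ε. Then:
  b|c : C = 1 + 1 + 1 = 3 (the new accept is not ε-reachable since no branch accepts ε)
  (b|c)* : C = 1 (new start) + 3 (body) + 1 (new accept) = 5
  c|a : new start ε-reaches every alternative's start; none of them accept ε, so the new accept is not reached: C = 1 + 1 + 1 = 3
  (c|a)·c·a : C equals the left operand's closure size = 3 (its accept is not ε-reachable, so the closure stops there)
  ((c|a)·c·a)* : new start has ε-edges to the inner start and to the new accept, so C = 2 + 3 = 5
  (b|c)*·((c|a)·c·a)* : C = 5 + 5 = 10 (closure spills across the concat boundary because the left factor accepts ε)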